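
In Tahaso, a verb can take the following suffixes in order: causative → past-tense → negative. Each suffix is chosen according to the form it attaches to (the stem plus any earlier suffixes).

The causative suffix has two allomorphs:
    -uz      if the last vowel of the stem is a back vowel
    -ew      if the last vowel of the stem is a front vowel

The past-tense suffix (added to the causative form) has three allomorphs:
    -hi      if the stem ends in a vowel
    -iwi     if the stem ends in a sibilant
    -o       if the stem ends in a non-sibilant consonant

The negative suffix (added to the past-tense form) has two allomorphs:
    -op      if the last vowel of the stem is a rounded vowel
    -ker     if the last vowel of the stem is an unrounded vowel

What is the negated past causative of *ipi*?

*ipi* — last vowel /i/ (a front vowel) → -ew → *ipiew*.
Since the final sound of the causative form *ipiew* is /w/ (a non-sibilant consonant), it takes -o, giving *ipiewo*.
The past-tense form *ipiewo* — last vowel /o/ (a rounded vowel) → -op → *ipiewoop*.

ipiewoop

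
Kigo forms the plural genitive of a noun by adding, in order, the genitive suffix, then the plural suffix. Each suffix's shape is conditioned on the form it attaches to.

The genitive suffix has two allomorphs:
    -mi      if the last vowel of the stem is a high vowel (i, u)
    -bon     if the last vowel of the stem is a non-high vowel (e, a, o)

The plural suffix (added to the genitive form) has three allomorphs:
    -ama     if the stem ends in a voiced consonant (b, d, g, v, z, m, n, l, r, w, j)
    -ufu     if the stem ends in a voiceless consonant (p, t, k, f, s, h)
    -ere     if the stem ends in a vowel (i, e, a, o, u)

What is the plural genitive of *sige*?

sigebonama

*sige* — last vowel /e/ (a non-high vowel) → -bon → *sigebon*.
The final sound of the genitive form *sigebon* is /n/, which is a voiced consonant, so the plural suffix is -ama, giving *sigebonama*.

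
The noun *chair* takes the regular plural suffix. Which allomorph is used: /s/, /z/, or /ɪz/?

The stem *chair* ends in a voiced non-sibilant sound.
The plural suffix surfaces as /ɪz/ after sibilants, /s/ after other voiceless consonants, and /z/ after other voiced sounds.
So the plural -s on *chair* is pronounced /z/.

/z/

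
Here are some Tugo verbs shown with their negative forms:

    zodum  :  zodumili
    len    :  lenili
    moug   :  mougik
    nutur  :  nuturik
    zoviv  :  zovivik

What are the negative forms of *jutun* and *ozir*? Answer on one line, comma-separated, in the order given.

jutunili, ozirik

The alternation tracks the final consonant of the stem — -ili when the stem ends in a nasal (*zodum*, *len*); -ik when the stem ends in a non-nasal consonant (*moug*, *nutur*, *zoviv*).
*jutun*: final consonant = /n/, a nasal → -ili → *jutunili*.
The final consonant of *ozir* is /r/, which is non-nasal, so the suffix is -ik, giving *ozirik*.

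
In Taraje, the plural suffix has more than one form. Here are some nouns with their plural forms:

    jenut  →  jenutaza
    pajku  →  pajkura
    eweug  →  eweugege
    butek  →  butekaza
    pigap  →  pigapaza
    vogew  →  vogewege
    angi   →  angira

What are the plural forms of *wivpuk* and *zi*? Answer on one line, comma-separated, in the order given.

wivpukaza, zira

The alternation tracks the final sound of the stem — -aza when the stem ends in a voiceless consonant (*jenut*, *butek*, *pigap*); -ege when the stem ends in a voiced consonant (*eweug*, *vogew*); -ra when the stem ends in a vowel (*pajku*, *angi*).
*wivpuk* — final sound /k/ (a voiceless consonant) → -aza → *wivpukaza*.
*zi* — final sound /i/ (a vowel) → -ra → *zira*.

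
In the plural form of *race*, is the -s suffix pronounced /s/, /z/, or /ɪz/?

The stem *race* ends in a sibilant (/s, z, ʃ, ʒ, tʃ, dʒ/).
The plural suffix surfaces as /ɪz/ after sibilants, /s/ after other voiceless consonants, and /z/ after other voiced sounds.
So the plural -s on *race* is pronounced /ɪz/.

/ɪz/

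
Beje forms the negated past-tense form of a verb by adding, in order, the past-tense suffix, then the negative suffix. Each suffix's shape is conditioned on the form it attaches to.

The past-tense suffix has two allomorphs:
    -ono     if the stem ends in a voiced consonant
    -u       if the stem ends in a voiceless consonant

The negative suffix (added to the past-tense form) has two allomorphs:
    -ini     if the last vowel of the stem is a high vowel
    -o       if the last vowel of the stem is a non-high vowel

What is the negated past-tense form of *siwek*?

*siwek*: final consonant = /k/, voiceless → -u → *siweku*.
The last vowel of the past-tense form *siweku* is /u/, which is a high vowel, so the negative suffix is -ini, giving *siwekuini*.

siwekuini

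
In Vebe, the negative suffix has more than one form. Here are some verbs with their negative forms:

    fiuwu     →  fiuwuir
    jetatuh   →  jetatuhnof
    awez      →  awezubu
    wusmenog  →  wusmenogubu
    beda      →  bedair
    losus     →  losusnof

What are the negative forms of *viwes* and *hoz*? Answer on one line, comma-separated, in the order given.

viwesnof, hozubu

The suffix is conditioned by the final sound: -nof when the stem ends in a voiceless consonant (*jetatuh*, *losus*); -ubu when the stem ends in a voiced consonant (*awez*, *wusmenog*); -ir when the stem ends in a vowel (*fiuwu*, *beda*).
*viwes*: final sound = /s/, a voiceless consonant → -nof → *viwesnof*.
Since the final sound of *hoz* is /z/ (a voiced consonant), it takes -ubu, giving *hozubu*.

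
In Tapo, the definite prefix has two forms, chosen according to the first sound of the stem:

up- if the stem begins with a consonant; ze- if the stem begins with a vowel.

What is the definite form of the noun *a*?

The first sound of *a* is /a/, which is a vowel, so the prefix is ze-, giving *zea*.

zea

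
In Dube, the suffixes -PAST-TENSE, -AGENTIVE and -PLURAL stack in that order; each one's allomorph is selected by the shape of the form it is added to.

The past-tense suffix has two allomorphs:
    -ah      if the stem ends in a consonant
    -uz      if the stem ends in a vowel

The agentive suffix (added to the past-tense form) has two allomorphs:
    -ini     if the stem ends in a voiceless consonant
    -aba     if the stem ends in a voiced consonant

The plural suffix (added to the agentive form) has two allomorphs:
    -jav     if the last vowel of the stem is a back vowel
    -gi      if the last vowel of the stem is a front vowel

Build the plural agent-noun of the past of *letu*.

letuuzabajav

The final sound of *letu* is /u/, which is a vowel, so the past-tense suffix is -uz, giving *letuuz*.
The final consonant of the past-tense form *letuuz* is /z/, which is voiced, so the agentive suffix is -aba, giving *letuuzaba*.
The agentive form *letuuzaba*: last vowel = /a/, a back vowel → -jav → *letuuzabajav*.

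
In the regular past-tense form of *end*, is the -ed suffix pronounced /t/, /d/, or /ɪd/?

The stem *end* ends in /t/ or /d/.
The -ed suffix is realized as /ɪd/ after /t, d/; as /t/ after other voiceless consonants; and as /d/ after other voiced sounds.
So -ed on *end* is pronounced /ɪd/.

/ɪd/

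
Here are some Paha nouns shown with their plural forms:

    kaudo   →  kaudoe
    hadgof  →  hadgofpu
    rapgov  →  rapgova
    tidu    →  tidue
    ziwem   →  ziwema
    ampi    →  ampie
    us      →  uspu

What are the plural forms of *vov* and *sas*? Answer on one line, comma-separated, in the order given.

vova, saspu

The alternation tracks the final sound of the stem — -pu when the stem ends in a voiceless consonant (*hadgof*, *us*); -a when the stem ends in a voiced consonant (*rapgov*, *ziwem*); -e when the stem ends in a vowel (*kaudo*, *tidu*, *ampi*).
*vov* — final sound /v/ (a voiced consonant) → -a → *vova*.
The final sound of *sas* is /s/, which is a voiceless consonant, so the suffix is -pu, giving *saspu*.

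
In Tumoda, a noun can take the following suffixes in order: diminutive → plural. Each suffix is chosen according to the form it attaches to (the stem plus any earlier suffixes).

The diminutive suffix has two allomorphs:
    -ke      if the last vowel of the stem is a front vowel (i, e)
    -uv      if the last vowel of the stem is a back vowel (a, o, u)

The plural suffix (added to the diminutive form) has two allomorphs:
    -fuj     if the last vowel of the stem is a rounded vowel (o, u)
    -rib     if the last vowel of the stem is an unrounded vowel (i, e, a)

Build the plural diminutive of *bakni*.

Since the last vowel of *bakni* is /i/ (a front vowel), it takes -ke, giving *baknike*.
Since the last vowel of the diminutive form *baknike* is /e/ (an unrounded vowel), it takes -rib, giving *baknikerib*.

baknikerib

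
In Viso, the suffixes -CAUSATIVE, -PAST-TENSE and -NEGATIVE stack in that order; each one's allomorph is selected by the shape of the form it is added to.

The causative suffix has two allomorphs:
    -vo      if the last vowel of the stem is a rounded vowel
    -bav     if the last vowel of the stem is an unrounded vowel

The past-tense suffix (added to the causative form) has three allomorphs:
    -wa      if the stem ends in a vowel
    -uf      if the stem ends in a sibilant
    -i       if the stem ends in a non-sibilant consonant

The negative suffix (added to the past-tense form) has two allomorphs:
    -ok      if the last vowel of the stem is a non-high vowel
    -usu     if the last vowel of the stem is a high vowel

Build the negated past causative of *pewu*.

pewuvowaok

The last vowel of *pewu* is /u/, which is a rounded vowel, so the causative suffix is -vo, giving *pewuvo*.
Since the final sound of the causative form *pewuvo* is /o/ (a vowel), it takes -wa, giving *pewuvowa*.
Since the last vowel of the past-tense form *pewuvowa* is /a/ (a non-high vowel), it takes -ok, giving *pewuvowaok*.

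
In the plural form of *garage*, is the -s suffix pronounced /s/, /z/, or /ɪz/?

/ɪz/

The stem *garage* ends in a sibilant (/s, z, ʃ, ʒ, tʃ, dʒ/).
The plural suffix surfaces as /ɪz/ after sibilants, /s/ after other voiceless consonants, and /z/ after other voiced sounds.
So the plural -s on *garage* is pronounced /ɪz/.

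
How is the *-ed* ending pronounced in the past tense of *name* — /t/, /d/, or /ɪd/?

The stem *name* ends in a voiced sound other than /d/.
The -ed suffix is realized as /ɪd/ after /t, d/; as /t/ after other voiceless consonants; and as /d/ after other voiced sounds.
So -ed on *name* is pronounced /d/.

/d/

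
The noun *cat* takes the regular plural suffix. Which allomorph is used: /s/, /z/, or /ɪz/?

The stem *cat* ends in a voiceless non-sibilant consonant.
The plural suffix surfaces as /ɪz/ after sibilants, /s/ after other voiceless consonants, and /z/ after other voiced sounds.
So the plural -s on *cat* is pronounced /s/.

/s/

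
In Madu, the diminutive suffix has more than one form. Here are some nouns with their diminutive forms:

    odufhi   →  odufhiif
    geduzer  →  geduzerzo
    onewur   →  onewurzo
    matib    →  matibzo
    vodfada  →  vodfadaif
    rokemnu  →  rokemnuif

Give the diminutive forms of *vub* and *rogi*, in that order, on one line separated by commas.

vubzo, rogiif

Looking at the final sound of each stem: -zo when the stem ends in a consonant (*geduzer*, *onewur*, *matib*); -if when the stem ends in a vowel (*odufhi*, *vodfada*, *rokemnu*).
Since the final sound of *vub* is /b/ (a consonant), it takes -zo, giving *vubzo*.
*rogi*: final sound = /i/, a vowel → -if → *rogiif*.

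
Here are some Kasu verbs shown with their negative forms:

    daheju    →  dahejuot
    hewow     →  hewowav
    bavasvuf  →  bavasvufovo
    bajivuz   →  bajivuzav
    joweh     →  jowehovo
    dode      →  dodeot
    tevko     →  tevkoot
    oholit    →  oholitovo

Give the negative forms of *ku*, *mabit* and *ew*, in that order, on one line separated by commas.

kuot, mabitovo, ewav

The suffix is conditioned by the final sound: -ovo when the stem ends in a voiceless consonant (*bavasvuf*, *joweh*, *oholit*); -av when the stem ends in a voiced consonant (*hewow*, *bajivuz*); -ot when the stem ends in a vowel (*daheju*, *dode*, *tevko*).
*ku* — final sound /u/ (a vowel) → -ot → *kuot*.
*mabit* — final sound /t/ (a voiceless consonant) → -ovo → *mabitovo*.
*ew* — final sound /w/ (a voiced consonant) → -av → *ewav*.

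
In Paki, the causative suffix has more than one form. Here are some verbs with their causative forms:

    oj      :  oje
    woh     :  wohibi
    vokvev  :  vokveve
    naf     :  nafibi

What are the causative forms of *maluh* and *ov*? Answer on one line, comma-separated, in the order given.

maluhibi, ove

The pattern is voicing of the final consonant: -ibi when the stem ends in a voiceless consonant (*woh*, *naf*); -e when the stem ends in a voiced consonant (*oj*, *vokvev*).
Since the final consonant of *maluh* is /h/ (voiceless), it takes -ibi, giving *maluhibi*.
Since the final consonant of *ov* is /v/ (voiced), it takes -e, giving *ove*.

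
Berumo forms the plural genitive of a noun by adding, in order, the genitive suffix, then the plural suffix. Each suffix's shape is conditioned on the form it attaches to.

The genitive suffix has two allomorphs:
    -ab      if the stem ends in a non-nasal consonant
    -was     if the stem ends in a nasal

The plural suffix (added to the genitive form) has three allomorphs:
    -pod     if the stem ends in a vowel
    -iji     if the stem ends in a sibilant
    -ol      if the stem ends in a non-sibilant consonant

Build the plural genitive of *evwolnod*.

Since the final consonant of *evwolnod* is /d/ (non-nasal), it takes -ab, giving *evwolnodab*.
Since the final sound of the genitive form *evwolnodab* is /b/ (a non-sibilant consonant), it takes -ol, giving *evwolnodabol*.

evwolnodabol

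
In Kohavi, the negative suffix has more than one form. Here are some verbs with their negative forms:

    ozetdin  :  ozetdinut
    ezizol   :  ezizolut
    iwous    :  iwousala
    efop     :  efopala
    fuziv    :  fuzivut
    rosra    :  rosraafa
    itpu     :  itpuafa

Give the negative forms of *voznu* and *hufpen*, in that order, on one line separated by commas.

voznuafa, hufpenut

The alternation tracks the final sound of the stem — -ala when the stem ends in a voiceless consonant (*iwous*, *efop*); -ut when the stem ends in a voiced consonant (*ozetdin*, *ezizol*, *fuziv*); -afa when the stem ends in a vowel (*rosra*, *itpu*).
*voznu*: final sound = /u/, a vowel → -afa → *voznuafa*.
*hufpen*: final sound = /n/, a voiced consonant → -ut → *hufpenut*.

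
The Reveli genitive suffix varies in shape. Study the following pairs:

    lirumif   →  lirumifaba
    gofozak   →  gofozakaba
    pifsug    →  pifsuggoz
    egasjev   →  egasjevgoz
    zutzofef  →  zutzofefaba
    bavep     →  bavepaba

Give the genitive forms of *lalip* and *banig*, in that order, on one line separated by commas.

lalipaba, baniggoz

The suffix is conditioned by the final consonant: -aba when the stem ends in a voiceless consonant (*lirumif*, *gofozak*, *zutzofef*, *bavep*); -goz when the stem ends in a voiced consonant (*pifsug*, *egasjev*).
The final consonant of *lalip* is /p/, which is voiceless, so the suffix is -aba, giving *lalipaba*.
Since the final consonant of *banig* is /g/ (voiced), it takes -goz, giving *baniggoz*.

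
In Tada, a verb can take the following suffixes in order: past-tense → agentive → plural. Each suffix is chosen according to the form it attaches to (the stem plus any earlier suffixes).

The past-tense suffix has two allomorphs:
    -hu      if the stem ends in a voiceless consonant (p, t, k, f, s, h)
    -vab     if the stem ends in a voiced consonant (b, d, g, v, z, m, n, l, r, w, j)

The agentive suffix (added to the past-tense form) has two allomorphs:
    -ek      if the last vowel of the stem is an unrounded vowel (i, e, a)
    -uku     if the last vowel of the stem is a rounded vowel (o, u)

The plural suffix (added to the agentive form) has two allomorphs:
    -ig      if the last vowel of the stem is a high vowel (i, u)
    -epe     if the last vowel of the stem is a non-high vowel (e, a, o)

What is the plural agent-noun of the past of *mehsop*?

mehsophuukuig

Since the final consonant of *mehsop* is /p/ (voiceless), it takes -hu, giving *mehsophu*.
The past-tense form *mehsophu*: last vowel = /u/, a rounded vowel → -uku → *mehsophuuku*.
Since the last vowel of the agentive form *mehsophuuku* is /u/ (a high vowel), it takes -ig, giving *mehsophuukuig*.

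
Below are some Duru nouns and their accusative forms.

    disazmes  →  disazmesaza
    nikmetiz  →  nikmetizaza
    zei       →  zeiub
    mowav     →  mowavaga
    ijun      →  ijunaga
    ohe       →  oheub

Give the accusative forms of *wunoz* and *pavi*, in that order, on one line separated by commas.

The suffix is conditioned by the final sound: -aza when the stem ends in a sibilant (*disazmes*, *nikmetiz*); -aga when the stem ends in a non-sibilant consonant (*mowav*, *ijun*); -ub when the stem ends in a vowel (*zei*, *ohe*).
*wunoz*: final sound = /z/, a sibilant → -aza → *wunozaza*.
*pavi*: final sound = /i/, a vowel → -ub → *paviub*.

wunozaza, paviub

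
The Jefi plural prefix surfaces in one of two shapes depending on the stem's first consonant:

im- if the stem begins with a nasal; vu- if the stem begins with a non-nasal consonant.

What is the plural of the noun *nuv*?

*nuv*: first consonant = /n/, a nasal → im- → *imnuv*.

imnuv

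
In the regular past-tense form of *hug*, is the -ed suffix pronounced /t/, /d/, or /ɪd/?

/d/

The stem *hug* ends in a voiced sound other than /d/.
The -ed suffix is realized as /ɪd/ after /t, d/; as /t/ after other voiceless consonants; and as /d/ after other voiced sounds.
So -ed on *hug* is pronounced /d/.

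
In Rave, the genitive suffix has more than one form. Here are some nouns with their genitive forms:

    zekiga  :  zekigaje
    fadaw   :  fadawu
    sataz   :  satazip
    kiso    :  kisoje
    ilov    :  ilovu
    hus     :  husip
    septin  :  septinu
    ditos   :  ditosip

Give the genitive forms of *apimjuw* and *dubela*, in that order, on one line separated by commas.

apimjuwu, dubelaje

Looking at the final sound of each stem: -ip when the stem ends in a sibilant (*sataz*, *hus*, *ditos*); -u when the stem ends in a non-sibilant consonant (*fadaw*, *ilov*, *septin*); -je when the stem ends in a vowel (*zekiga*, *kiso*).
The final sound of *apimjuw* is /w/, which is a non-sibilant consonant, so the suffix is -u, giving *apimjuwu*.
The final sound of *dubela* is /a/, which is a vowel, so the suffix is -je, giving *dubelaje*.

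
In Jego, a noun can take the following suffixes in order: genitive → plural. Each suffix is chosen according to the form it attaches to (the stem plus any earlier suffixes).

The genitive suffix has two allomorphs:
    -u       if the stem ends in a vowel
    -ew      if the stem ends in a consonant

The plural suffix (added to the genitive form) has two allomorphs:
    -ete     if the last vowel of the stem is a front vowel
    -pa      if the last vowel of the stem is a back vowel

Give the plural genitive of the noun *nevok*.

nevokewete

Since the final sound of *nevok* is /k/ (a consonant), it takes -ew, giving *nevokew*.
The genitive form *nevokew* — last vowel /e/ (a front vowel) → -ete → *nevokewete*.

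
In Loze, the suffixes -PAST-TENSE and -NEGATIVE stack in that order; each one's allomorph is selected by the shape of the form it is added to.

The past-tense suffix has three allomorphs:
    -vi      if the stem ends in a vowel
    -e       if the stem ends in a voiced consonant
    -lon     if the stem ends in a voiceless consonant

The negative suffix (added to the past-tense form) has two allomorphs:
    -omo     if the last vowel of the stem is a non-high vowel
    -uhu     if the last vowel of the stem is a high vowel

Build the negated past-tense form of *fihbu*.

*fihbu*: final sound = /u/, a vowel → -vi → *fihbuvi*.
Since the last vowel of the past-tense form *fihbuvi* is /i/ (a high vowel), it takes -uhu, giving *fihbuviuhu*.

fihbuviuhu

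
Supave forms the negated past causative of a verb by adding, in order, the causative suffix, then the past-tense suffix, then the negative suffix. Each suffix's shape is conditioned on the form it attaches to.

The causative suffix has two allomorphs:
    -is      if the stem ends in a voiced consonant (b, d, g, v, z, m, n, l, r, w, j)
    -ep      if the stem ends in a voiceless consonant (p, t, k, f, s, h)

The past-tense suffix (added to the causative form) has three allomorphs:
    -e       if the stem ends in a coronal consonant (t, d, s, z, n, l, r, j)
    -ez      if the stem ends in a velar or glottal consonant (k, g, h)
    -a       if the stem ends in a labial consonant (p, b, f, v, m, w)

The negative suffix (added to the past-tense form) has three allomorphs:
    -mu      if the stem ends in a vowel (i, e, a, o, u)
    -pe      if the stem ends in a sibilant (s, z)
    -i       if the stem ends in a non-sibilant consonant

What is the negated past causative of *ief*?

iefepamu

Since the final consonant of *ief* is /f/ (voiceless), it takes -ep, giving *iefep*.
Since the final consonant of the causative form *iefep* is /p/ (labial), it takes -a, giving *iefepa*.
The past-tense form *iefepa*: final sound = /a/, a vowel → -mu → *iefepamu*.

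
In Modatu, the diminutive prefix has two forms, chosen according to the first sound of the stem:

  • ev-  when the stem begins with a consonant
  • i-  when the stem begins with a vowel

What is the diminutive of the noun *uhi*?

iuhi

*uhi*: first sound = /u/, a vowel → i- → *iuhi*.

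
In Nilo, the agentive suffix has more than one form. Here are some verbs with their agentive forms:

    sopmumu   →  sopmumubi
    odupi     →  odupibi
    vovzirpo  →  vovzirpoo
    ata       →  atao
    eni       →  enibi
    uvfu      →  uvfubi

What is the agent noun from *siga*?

The suffix is conditioned by the last vowel: -bi when the last vowel of the stem is a high vowel (*sopmumu*, *odupi*, *eni*, *uvfu*); -o when the last vowel of the stem is a non-high vowel (*vovzirpo*, *ata*).
*siga*: last vowel = /a/, a non-high vowel → -o → *sigao*.

sigao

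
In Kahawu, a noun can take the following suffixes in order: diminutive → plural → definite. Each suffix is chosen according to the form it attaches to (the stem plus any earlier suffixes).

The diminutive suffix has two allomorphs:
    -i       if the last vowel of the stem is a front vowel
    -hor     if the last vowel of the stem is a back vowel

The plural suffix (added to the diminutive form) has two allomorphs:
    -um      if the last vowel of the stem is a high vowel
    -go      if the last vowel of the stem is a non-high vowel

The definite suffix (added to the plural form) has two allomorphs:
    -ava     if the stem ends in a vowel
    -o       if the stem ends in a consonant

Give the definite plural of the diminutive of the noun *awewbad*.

The last vowel of *awewbad* is /a/, which is a back vowel, so the diminutive suffix is -hor, giving *awewbadhor*.
The diminutive form *awewbadhor*: last vowel = /o/, a non-high vowel → -go → *awewbadhorgo*.
Since the final sound of the plural form *awewbadhorgo* is /o/ (a vowel), it takes -ava, giving *awewbadhorgoava*.

awewbadhorgoava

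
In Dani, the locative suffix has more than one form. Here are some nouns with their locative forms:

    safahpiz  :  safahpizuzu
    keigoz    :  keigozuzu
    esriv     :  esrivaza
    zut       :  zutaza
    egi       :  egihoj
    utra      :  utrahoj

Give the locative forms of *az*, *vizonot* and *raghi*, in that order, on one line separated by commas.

azuzu, vizonotaza, raghihoj

The alternation tracks the final sound of the stem — -uzu when the stem ends in a sibilant (*safahpiz*, *keigoz*); -aza when the stem ends in a non-sibilant consonant (*esriv*, *zut*); -hoj when the stem ends in a vowel (*egi*, *utra*).
*az*: final sound = /z/, a sibilant → -uzu → *azuzu*.
Since the final sound of *vizonot* is /t/ (a non-sibilant consonant), it takes -aza, giving *vizonotaza*.
The final sound of *raghi* is /i/, which is a vowel, so the suffix is -hoj, giving *raghihoj*.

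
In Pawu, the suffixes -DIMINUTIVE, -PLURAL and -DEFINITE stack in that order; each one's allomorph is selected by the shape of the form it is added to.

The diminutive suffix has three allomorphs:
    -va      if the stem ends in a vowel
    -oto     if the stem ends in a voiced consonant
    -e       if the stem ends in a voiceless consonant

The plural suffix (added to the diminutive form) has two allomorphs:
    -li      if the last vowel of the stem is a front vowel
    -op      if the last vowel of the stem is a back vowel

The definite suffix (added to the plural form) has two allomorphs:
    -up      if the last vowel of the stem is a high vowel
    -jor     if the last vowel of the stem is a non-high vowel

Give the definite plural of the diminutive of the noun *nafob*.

*nafob* — final sound /b/ (a voiced consonant) → -oto → *nafoboto*.
The diminutive form *nafoboto* — last vowel /o/ (a back vowel) → -op → *nafobotoop*.
The last vowel of the plural form *nafobotoop* is /o/, which is a non-high vowel, so the definite suffix is -jor, giving *nafobotoopjor*.

nafobotoopjor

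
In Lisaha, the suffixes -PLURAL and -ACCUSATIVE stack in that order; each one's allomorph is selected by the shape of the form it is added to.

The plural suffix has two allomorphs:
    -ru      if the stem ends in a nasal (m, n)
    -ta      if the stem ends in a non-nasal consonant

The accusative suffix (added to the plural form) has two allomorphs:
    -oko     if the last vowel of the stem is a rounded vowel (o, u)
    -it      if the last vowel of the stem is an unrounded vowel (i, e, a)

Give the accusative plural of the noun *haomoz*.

haomoztait

*haomoz* — final consonant /z/ (non-nasal) → -ta → *haomozta*.
The plural form *haomozta*: last vowel = /a/, an unrounded vowel → -it → *haomoztait*.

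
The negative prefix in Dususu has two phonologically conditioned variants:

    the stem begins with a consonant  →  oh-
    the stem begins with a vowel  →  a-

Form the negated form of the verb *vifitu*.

ohvifitu

*vifitu*: first sound = /v/, a consonant → oh- → *ohvifitu*.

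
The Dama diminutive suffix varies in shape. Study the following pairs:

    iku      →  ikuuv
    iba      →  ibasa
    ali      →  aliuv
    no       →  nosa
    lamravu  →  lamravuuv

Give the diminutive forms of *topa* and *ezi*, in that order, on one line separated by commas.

Looking at the last vowel of each stem: -uv when the last vowel of the stem is a high vowel (*iku*, *ali*, *lamravu*); -sa when the last vowel of the stem is a non-high vowel (*iba*, *no*).
Since the last vowel of *topa* is /a/ (a non-high vowel), it takes -sa, giving *topasa*.
Since the last vowel of *ezi* is /i/ (a high vowel), it takes -uv, giving *eziuv*.

topasa, eziuv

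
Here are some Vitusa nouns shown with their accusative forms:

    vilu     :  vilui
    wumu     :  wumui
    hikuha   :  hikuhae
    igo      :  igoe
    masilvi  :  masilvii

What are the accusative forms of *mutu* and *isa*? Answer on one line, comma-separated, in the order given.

mutui, isae

The suffix is conditioned by the last vowel: -i when the last vowel of the stem is a high vowel (*vilu*, *wumu*, *masilvi*); -e when the last vowel of the stem is a non-high vowel (*hikuha*, *igo*).
The last vowel of *mutu* is /u/, which is a high vowel, so the suffix is -i, giving *mutui*.
The last vowel of *isa* is /a/, which is a non-high vowel, so the suffix is -e, giving *isae*.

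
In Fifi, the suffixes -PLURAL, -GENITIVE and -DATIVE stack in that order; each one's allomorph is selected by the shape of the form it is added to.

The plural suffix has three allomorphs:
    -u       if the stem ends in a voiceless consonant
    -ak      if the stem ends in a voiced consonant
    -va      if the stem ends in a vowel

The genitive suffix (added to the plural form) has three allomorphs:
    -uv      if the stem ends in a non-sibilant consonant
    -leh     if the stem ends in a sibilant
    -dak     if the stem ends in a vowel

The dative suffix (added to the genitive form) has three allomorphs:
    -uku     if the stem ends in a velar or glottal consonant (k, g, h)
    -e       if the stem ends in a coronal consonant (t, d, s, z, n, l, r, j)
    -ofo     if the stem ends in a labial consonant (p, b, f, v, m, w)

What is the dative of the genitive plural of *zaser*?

zaserakuvofo

Since the final sound of *zaser* is /r/ (a voiced consonant), it takes -ak, giving *zaserak*.
The plural form *zaserak* — final sound /k/ (a non-sibilant consonant) → -uv → *zaserakuv*.
The final consonant of the genitive form *zaserakuv* is /v/, which is labial, so the dative suffix is -ofo, giving *zaserakuvofo*.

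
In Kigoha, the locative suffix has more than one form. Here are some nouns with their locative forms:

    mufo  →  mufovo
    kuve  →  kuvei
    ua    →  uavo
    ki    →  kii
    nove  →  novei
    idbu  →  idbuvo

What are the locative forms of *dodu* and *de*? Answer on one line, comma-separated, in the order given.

The pattern is front/back vowel harmony: -i when the last vowel of the stem is a front vowel (*kuve*, *ki*, *nove*); -vo when the last vowel of the stem is a back vowel (*mufo*, *ua*, *idbu*).
*dodu* — last vowel /u/ (a back vowel) → -vo → *doduvo*.
The last vowel of *de* is /e/, which is a front vowel, so the suffix is -i, giving *dei*.

doduvo, dei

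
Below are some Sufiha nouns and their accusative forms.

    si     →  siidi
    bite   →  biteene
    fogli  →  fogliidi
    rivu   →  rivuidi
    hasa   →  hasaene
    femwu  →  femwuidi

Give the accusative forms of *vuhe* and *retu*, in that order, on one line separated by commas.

Looking at the last vowel of each stem: -idi when the last vowel of the stem is a high vowel (*si*, *fogli*, *rivu*, *femwu*); -ene when the last vowel of the stem is a non-high vowel (*bite*, *hasa*).
*vuhe*: last vowel = /e/, a non-high vowel → -ene → *vuheene*.
*retu*: last vowel = /u/, a high vowel → -idi → *retuidi*.

vuheene, retuidi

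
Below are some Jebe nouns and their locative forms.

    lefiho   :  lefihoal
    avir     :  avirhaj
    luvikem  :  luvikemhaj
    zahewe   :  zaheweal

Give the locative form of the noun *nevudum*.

The suffix is conditioned by the final sound: -haj when the stem ends in a consonant (*avir*, *luvikem*); -al when the stem ends in a vowel (*lefiho*, *zahewe*).
*nevudum* — final sound /m/ (a consonant) → -haj → *nevudumhaj*.

nevudumhaj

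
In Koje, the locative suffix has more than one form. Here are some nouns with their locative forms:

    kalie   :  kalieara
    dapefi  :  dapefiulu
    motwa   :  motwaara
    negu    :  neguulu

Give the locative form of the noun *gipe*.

The pattern is height harmony: -ulu when the last vowel of the stem is a high vowel (*dapefi*, *negu*); -ara when the last vowel of the stem is a non-high vowel (*kalie*, *motwa*).
The last vowel of *gipe* is /e/, which is a non-high vowel, so the suffix is -ara, giving *gipeara*.

gipeara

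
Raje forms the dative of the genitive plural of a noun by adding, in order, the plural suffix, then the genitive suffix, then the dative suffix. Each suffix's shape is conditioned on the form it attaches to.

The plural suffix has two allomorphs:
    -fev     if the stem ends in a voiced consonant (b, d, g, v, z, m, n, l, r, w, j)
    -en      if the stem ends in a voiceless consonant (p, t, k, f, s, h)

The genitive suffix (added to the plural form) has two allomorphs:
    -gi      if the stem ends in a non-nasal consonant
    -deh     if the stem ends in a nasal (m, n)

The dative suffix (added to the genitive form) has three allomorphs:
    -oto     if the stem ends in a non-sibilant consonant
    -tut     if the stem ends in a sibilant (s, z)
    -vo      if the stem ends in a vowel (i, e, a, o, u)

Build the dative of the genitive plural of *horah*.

*horah*: final consonant = /h/, voiceless → -en → *horahen*.
The plural form *horahen*: final consonant = /n/, a nasal → -deh → *horahendeh*.
Since the final sound of the genitive form *horahendeh* is /h/ (a non-sibilant consonant), it takes -oto, giving *horahendehoto*.

horahendehoto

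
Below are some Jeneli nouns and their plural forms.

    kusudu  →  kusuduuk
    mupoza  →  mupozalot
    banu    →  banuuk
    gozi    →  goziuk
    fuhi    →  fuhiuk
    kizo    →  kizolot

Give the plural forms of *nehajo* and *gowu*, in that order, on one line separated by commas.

The pattern is height harmony: -uk when the last vowel of the stem is a high vowel (*kusudu*, *banu*, *gozi*, *fuhi*); -lot when the last vowel of the stem is a non-high vowel (*mupoza*, *kizo*).
*nehajo*: last vowel = /o/, a non-high vowel → -lot → *nehajolot*.
*gowu* — last vowel /u/ (a high vowel) → -uk → *gowuuk*.

nehajolot, gowuuk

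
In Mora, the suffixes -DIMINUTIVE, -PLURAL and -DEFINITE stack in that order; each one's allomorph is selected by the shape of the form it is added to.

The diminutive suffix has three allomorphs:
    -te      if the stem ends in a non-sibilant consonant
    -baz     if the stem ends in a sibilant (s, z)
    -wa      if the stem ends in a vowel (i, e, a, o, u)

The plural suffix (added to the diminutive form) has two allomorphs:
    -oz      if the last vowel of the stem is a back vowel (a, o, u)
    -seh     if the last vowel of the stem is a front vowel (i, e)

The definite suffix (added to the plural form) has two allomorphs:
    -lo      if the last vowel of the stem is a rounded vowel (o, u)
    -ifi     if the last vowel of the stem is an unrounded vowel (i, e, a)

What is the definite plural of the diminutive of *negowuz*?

Since the final sound of *negowuz* is /z/ (a sibilant), it takes -baz, giving *negowuzbaz*.
Since the last vowel of the diminutive form *negowuzbaz* is /a/ (a back vowel), it takes -oz, giving *negowuzbazoz*.
Since the last vowel of the plural form *negowuzbazoz* is /o/ (a rounded vowel), it takes -lo, giving *negowuzbazozlo*.

negowuzbazozlo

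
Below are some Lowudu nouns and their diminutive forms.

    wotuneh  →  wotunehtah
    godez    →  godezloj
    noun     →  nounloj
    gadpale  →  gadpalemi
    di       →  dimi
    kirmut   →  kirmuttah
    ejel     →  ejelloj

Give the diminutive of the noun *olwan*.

olwanloj

The suffix is conditioned by the final sound: -tah when the stem ends in a voiceless consonant (*wotuneh*, *kirmut*); -loj when the stem ends in a voiced consonant (*godez*, *noun*, *ejel*); -mi when the stem ends in a vowel (*gadpale*, *di*).
*olwan*: final sound = /n/, a voiced consonant → -loj → *olwanloj*.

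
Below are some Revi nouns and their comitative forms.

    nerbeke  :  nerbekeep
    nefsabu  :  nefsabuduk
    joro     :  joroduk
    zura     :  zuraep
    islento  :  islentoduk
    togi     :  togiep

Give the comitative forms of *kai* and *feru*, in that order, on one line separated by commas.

The pattern is rounding harmony: -duk when the last vowel of the stem is a rounded vowel (*nefsabu*, *joro*, *islento*); -ep when the last vowel of the stem is an unrounded vowel (*nerbeke*, *zura*, *togi*).
Since the last vowel of *kai* is /i/ (an unrounded vowel), it takes -ep, giving *kaiep*.
*feru*: last vowel = /u/, a rounded vowel → -duk → *feruduk*.

kaiep, feruduk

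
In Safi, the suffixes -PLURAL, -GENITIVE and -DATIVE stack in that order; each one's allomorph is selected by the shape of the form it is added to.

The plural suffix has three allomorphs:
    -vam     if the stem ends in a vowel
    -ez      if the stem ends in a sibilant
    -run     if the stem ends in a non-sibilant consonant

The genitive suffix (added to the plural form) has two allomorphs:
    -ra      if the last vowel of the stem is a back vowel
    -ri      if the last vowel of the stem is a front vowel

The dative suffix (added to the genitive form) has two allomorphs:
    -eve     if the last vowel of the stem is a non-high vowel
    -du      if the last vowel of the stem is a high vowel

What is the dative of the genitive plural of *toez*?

toezezridu

Since the final sound of *toez* is /z/ (a sibilant), it takes -ez, giving *toezez*.
The plural form *toezez*: last vowel = /e/, a front vowel → -ri → *toezezri*.
Since the last vowel of the genitive form *toezezri* is /i/ (a high vowel), it takes -du, giving *toezezridu*.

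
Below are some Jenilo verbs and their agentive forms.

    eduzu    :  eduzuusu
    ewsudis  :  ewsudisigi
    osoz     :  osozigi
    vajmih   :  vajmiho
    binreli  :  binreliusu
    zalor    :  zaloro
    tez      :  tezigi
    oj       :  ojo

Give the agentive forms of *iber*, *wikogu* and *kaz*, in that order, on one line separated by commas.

Looking at the final sound of each stem: -igi when the stem ends in a sibilant (*ewsudis*, *osoz*, *tez*); -o when the stem ends in a non-sibilant consonant (*vajmih*, *zalor*, *oj*); -usu when the stem ends in a vowel (*eduzu*, *binreli*).
*iber* — final sound /r/ (a non-sibilant consonant) → -o → *ibero*.
*wikogu*: final sound = /u/, a vowel → -usu → *wikoguusu*.
The final sound of *kaz* is /z/, which is a sibilant, so the suffix is -igi, giving *kazigi*.

ibero, wikoguusu, kazigi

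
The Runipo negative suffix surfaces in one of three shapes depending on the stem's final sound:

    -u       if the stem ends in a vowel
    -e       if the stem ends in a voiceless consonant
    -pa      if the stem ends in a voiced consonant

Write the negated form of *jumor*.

jumorpa

*jumor* — final sound /r/ (a voiced consonant) → -pa → *jumorpa*.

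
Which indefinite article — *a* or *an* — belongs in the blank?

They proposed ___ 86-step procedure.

an

The indefinite article is chosen by the initial *sound* of the following word, not its spelling.
The number *86* is spoken "eighty-…", beginning with /ˈeɪti/ — a vowel sound.
So the article is *an*: They proposed an 86-step procedure.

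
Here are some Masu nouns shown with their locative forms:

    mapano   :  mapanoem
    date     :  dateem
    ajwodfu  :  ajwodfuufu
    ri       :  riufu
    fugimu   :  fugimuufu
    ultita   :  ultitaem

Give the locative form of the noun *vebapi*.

Looking at the last vowel of each stem: -ufu when the last vowel of the stem is a high vowel (*ajwodfu*, *ri*, *fugimu*); -em when the last vowel of the stem is a non-high vowel (*mapano*, *date*, *ultita*).
*vebapi* — last vowel /i/ (a high vowel) → -ufu → *vebapiufu*.

vebapiufu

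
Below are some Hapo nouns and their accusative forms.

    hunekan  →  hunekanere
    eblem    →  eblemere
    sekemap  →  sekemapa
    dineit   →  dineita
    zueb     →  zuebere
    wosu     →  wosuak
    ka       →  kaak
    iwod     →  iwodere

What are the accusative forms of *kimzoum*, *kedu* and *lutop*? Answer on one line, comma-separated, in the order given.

kimzoumere, keduak, lutopa

The pattern is voicing of the final sound: -a when the stem ends in a voiceless consonant (*sekemap*, *dineit*); -ere when the stem ends in a voiced consonant (*hunekan*, *eblem*, *zueb*, *iwod*); -ak when the stem ends in a vowel (*wosu*, *ka*).
*kimzoum*: final sound = /m/, a voiced consonant → -ere → *kimzoumere*.
Since the final sound of *kedu* is /u/ (a vowel), it takes -ak, giving *keduak*.
*lutop* — final sound /p/ (a voiceless consonant) → -a → *lutopa*.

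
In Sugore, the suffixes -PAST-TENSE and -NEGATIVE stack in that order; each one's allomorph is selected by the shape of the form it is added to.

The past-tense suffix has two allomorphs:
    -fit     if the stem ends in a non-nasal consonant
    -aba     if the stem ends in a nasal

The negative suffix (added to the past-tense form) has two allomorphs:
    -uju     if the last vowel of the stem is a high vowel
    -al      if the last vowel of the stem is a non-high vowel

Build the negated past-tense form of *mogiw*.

The final consonant of *mogiw* is /w/, which is non-nasal, so the past-tense suffix is -fit, giving *mogiwfit*.
The past-tense form *mogiwfit*: last vowel = /i/, a high vowel → -uju → *mogiwfituju*.

mogiwfituju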